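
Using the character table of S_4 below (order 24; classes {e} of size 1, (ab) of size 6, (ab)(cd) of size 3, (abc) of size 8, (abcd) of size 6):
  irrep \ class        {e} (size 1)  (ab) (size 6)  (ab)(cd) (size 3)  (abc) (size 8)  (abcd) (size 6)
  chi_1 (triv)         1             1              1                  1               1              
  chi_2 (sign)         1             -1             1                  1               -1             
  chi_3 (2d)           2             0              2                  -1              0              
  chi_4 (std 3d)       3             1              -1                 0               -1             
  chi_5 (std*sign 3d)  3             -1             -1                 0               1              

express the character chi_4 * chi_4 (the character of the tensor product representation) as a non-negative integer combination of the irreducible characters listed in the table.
chi_4 tensor chi_4 = chi_1 + chi_3 + chi_4 + chi_5 (all other irreducibles have multiplicity 0).

Proof sketch: The character of a tensor product is the pointwise product (chi_4 * chi_4)(C) = chi_4(C) * chi_4(C):
  {e}: (3)*(3), (ab): (1)*(1), (ab)(cd): (-1)*(-1), (abc): (0)*(0), (abcd): (-1)*(-1)
so (chi_4 * chi_4) takes values
  {e} -> 9, (ab) -> 1, (ab)(cd) -> 1, (abc) -> 0, (abcd) -> 1.
Now take the inner product of this character with each irreducible chi from the table, <chi_4*chi_4, chi> = (1/24) sum_C |C| (chi_4*chi_4)(C) conj(chi(C)):
  <chi_4*chi_4, chi_1> = (1/24)[1*(9)*conj(1) + 6*(1)*conj(1) + 3*(1)*conj(1) + 8*(0)*conj(1) + 6*(1)*conj(1)]
      = (1/24)[(9) + (6) + (3) + (0) + (6)] = 24/24 = 1
  <chi_4*chi_4, chi_2> = (1/24)[1*(9)*conj(1) + 6*(1)*conj(-1) + 3*(1)*conj(1) + 8*(0)*conj(1) + 6*(1)*conj(-1)]
      = (1/24)[(9) + (-6) + (3) + (0) + (-6)] = 0/24 = 0
  <chi_4*chi_4, chi_3> = (1/24)[1*(9)*conj(2) + 6*(1)*conj(0) + 3*(1)*conj(2) + 8*(0)*conj(-1) + 6*(1)*conj(0)]
      = (1/24)[(18) + (0) + (6) + (0) + (0)] = 24/24 = 1
  <chi_4*chi_4, chi_4> = (1/24)[1*(9)*conj(3) + 6*(1)*conj(1) + 3*(1)*conj(-1) + 8*(0)*conj(0) + 6*(1)*conj(-1)]
      = (1/24)[(27) + (6) + (-3) + (0) + (-6)] = 24/24 = 1
  <chi_4*chi_4, chi_5> = (1/24)[1*(9)*conj(3) + 6*(1)*conj(-1) + 3*(1)*conj(-1) + 8*(0)*conj(0) + 6*(1)*conj(1)]
      = (1/24)[(27) + (-6) + (-3) + (0) + (6)] = 24/24 = 1
Hence the multiplicities are chi_1: 1, chi_3: 1, chi_4: 1, chi_5: 1. Dimension check: dim(chi_4)*dim(chi_4) = 3*3 = 9 and sum (mult * dim) = 1*1 + 1*2 + 1*3 + 1*3 = 9.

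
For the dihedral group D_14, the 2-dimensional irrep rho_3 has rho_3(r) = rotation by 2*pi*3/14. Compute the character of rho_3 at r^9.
chi_{rho_3}(r^9) = 2*cos(2*pi*3*9/14) = 2*cos(pi/7)

Argument: rho_3(r^9) is rotation by angle 2*pi*3*9/14, whose trace is 2*cos(2*pi*3*9/14) = 2*cos(pi/7).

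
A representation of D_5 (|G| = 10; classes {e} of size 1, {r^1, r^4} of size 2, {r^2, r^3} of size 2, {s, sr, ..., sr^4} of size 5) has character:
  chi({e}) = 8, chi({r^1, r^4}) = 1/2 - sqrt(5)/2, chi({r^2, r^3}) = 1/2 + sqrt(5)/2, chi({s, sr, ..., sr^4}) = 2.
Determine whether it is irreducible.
Not irreducible (reducible): <chi, chi> = 9 > 1.

Argument: <chi, chi> = (1/|G|) sum_C |C| * |chi(C)|^2 = (1/10)[1*|8|^2 + 2*|1/2 - sqrt(5)/2|^2 + 2*|1/2 + sqrt(5)/2|^2 + 5*|2|^2]
  = (1/10)[(64) + (3 - sqrt(5)) + (sqrt(5) + 3) + (20)] = 90/10 = 9.
A character is irreducible iff <chi, chi> = 1, so this representation is reducible.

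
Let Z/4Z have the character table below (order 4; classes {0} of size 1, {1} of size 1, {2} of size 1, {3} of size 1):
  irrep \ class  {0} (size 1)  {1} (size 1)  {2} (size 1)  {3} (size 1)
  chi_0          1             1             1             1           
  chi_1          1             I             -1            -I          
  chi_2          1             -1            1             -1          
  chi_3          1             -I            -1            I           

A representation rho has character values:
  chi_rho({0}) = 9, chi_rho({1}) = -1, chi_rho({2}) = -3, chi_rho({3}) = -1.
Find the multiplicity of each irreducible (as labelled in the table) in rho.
Multiplicities: chi_0: 1, chi_1: 3, chi_2: 2, chi_3: 3.

Derivation: Use <chi_rho, chi> = (1/|G|) sum_C |C| * chi_rho(C) * conj(chi(C)) with |G| = 4 for each irreducible chi in the table:
  <chi_rho, chi_0> = (1/4)[1*(9)*conj(1) + 1*(-1)*conj(1) + 1*(-3)*conj(1) + 1*(-1)*conj(1)]
      = (1/4)[(9) + (-1) + (-3) + (-1)] = 4/4 = 1
  <chi_rho, chi_1> = (1/4)[1*(9)*conj(1) + 1*(-1)*conj(I) + 1*(-3)*conj(-1) + 1*(-1)*conj(-I)]
      = (1/4)[(9) + (I) + (3) + (-I)] = 12/4 = 3
  <chi_rho, chi_2> = (1/4)[1*(9)*conj(1) + 1*(-1)*conj(-1) + 1*(-3)*conj(1) + 1*(-1)*conj(-1)]
      = (1/4)[(9) + (1) + (-3) + (1)] = 8/4 = 2
  <chi_rho, chi_3> = (1/4)[1*(9)*conj(1) + 1*(-1)*conj(-I) + 1*(-3)*conj(-1) + 1*(-1)*conj(I)]
      = (1/4)[(9) + (-I) + (3) + (I)] = 12/4 = 3
(Exp terms are combined using exp(i*s)*conj(exp(i*t)) = exp(i*(s-t)), and sums of them are collapsed using the identity that for every m > 1 the m distinct m-th roots of unity sum to 0, e.g. 1 + exp(2*I*pi/3) + exp(-2*I*pi/3) = 0.)
Dimension check: dim(rho) = sum (mult * dim) = 1*1 + 3*1 + 2*1 + 3*1 = 9 = chi_rho(e) = 9.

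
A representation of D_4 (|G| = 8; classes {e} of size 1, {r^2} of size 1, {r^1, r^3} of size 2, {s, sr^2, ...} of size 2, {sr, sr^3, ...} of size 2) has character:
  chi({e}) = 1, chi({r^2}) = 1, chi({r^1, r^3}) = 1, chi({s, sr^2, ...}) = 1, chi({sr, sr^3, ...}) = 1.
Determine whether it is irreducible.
Irreducible: <chi, chi> = 1.

Argument: <chi, chi> = (1/|G|) sum_C |C| * |chi(C)|^2 = (1/8)[1*|1|^2 + 1*|1|^2 + 2*|1|^2 + 2*|1|^2 + 2*|1|^2]
  = (1/8)[(1) + (1) + (2) + (2) + (2)] = 8/8 = 1.
A character is irreducible iff <chi, chi> = 1, so this representation is irreducible.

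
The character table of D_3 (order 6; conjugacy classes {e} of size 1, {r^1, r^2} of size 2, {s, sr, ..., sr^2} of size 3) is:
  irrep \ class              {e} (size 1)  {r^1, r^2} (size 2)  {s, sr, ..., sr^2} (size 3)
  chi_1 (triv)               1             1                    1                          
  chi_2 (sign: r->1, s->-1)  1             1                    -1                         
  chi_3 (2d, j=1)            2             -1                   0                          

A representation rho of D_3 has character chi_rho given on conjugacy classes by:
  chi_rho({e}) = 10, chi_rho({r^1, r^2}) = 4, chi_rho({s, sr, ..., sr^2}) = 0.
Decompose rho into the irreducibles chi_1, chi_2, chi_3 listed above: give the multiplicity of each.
Multiplicities: chi_1: 3, chi_2: 3, chi_3: 2.

Solution. Use <chi_rho, chi> = (1/|G|) sum_C |C| * chi_rho(C) * conj(chi(C)) with |G| = 6 for each irreducible chi in the table:
  <chi_rho, chi_1> = (1/6)[1*(10)*conj(1) + 2*(4)*conj(1) + 3*(0)*conj(1)]
      = (1/6)[(10) + (8) + (0)] = 18/6 = 3
  <chi_rho, chi_2> = (1/6)[1*(10)*conj(1) + 2*(4)*conj(1) + 3*(0)*conj(-1)]
      = (1/6)[(10) + (8) + (0)] = 18/6 = 3
  <chi_rho, chi_3> = (1/6)[1*(10)*conj(2) + 2*(4)*conj(-1) + 3*(0)*conj(0)]
      = (1/6)[(20) + (-8) + (0)] = 12/6 = 2
Dimension check: dim(rho) = sum (mult * dim) = 3*1 + 3*1 + 2*2 = 10 = chi_rho(e) = 10.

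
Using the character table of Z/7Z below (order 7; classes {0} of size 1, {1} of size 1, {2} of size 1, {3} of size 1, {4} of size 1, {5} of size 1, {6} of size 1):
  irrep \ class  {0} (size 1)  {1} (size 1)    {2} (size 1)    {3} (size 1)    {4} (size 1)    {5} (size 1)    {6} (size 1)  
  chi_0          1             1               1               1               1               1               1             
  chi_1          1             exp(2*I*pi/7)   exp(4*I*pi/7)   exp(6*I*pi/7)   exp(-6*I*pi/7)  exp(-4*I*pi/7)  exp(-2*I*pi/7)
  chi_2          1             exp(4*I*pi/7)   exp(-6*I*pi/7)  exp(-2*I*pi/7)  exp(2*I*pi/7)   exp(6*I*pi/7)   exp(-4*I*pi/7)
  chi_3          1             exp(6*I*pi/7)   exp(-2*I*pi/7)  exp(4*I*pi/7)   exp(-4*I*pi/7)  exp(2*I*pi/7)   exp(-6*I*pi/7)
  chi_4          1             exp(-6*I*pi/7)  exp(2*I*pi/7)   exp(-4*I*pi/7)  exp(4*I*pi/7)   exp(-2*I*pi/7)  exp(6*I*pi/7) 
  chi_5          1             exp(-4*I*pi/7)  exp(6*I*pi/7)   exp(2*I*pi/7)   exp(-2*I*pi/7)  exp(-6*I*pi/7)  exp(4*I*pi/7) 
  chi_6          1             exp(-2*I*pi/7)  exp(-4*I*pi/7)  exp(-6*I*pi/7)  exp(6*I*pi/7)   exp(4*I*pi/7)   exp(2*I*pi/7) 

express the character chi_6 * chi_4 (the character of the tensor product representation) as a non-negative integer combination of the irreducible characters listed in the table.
chi_6 tensor chi_4 = chi_3 (all other irreducibles have multiplicity 0).

The character of a tensor product is the pointwise product (chi_6 * chi_4)(C) = chi_6(C) * chi_4(C):
  {0}: (1)*(1), {1}: (exp(-2*I*pi/7))*(exp(-6*I*pi/7)), {2}: (exp(-4*I*pi/7))*(exp(2*I*pi/7)), {3}: (exp(-6*I*pi/7))*(exp(-4*I*pi/7)), {4}: (exp(6*I*pi/7))*(exp(4*I*pi/7)), {5}: (exp(4*I*pi/7))*(exp(-2*I*pi/7)), {6}: (exp(2*I*pi/7))*(exp(6*I*pi/7))
so (chi_6 * chi_4) takes values
  {0} -> 1, {1} -> exp(6*I*pi/7), {2} -> exp(-2*I*pi/7), {3} -> exp(4*I*pi/7), {4} -> exp(-4*I*pi/7), {5} -> exp(2*I*pi/7), {6} -> exp(-6*I*pi/7).
Now take the inner product of this character with each irreducible chi from the table, <chi_6*chi_4, chi> = (1/7) sum_C |C| (chi_6*chi_4)(C) conj(chi(C)):
  <chi_6*chi_4, chi_0> = (1/7)[1*(1)*conj(1) + 1*(exp(6*I*pi/7))*conj(1) + 1*(exp(-2*I*pi/7))*conj(1) + 1*(exp(4*I*pi/7))*conj(1) + 1*(exp(-4*I*pi/7))*conj(1) + 1*(exp(2*I*pi/7))*conj(1) + 1*(exp(-6*I*pi/7))*conj(1)]
      = (1/7)[(1) + (exp(6*I*pi/7)) + (exp(-2*I*pi/7)) + (exp(4*I*pi/7)) + (exp(-4*I*pi/7)) + (exp(2*I*pi/7)) + (exp(-6*I*pi/7))] = 0/7 = 0
  <chi_6*chi_4, chi_1> = (1/7)[1*(1)*conj(1) + 1*(exp(6*I*pi/7))*conj(exp(2*I*pi/7)) + 1*(exp(-2*I*pi/7))*conj(exp(4*I*pi/7)) + 1*(exp(4*I*pi/7))*conj(exp(6*I*pi/7)) + 1*(exp(-4*I*pi/7))*conj(exp(-6*I*pi/7)) + 1*(exp(2*I*pi/7))*conj(exp(-4*I*pi/7)) + 1*(exp(-6*I*pi/7))*conj(exp(-2*I*pi/7))]
      = (1/7)[(1) + (exp(4*I*pi/7)) + (exp(-6*I*pi/7)) + (exp(-2*I*pi/7)) + (exp(2*I*pi/7)) + (exp(6*I*pi/7)) + (exp(-4*I*pi/7))] = 0/7 = 0
  <chi_6*chi_4, chi_2> = (1/7)[1*(1)*conj(1) + 1*(exp(6*I*pi/7))*conj(exp(4*I*pi/7)) + 1*(exp(-2*I*pi/7))*conj(exp(-6*I*pi/7)) + 1*(exp(4*I*pi/7))*conj(exp(-2*I*pi/7)) + 1*(exp(-4*I*pi/7))*conj(exp(2*I*pi/7)) + 1*(exp(2*I*pi/7))*conj(exp(6*I*pi/7)) + 1*(exp(-6*I*pi/7))*conj(exp(-4*I*pi/7))]
      = (1/7)[(1) + (exp(2*I*pi/7)) + (exp(4*I*pi/7)) + (exp(6*I*pi/7)) + (exp(-6*I*pi/7)) + (exp(-4*I*pi/7)) + (exp(-2*I*pi/7))] = 0/7 = 0
  <chi_6*chi_4, chi_3> = (1/7)[1*(1)*conj(1) + 1*(exp(6*I*pi/7))*conj(exp(6*I*pi/7)) + 1*(exp(-2*I*pi/7))*conj(exp(-2*I*pi/7)) + 1*(exp(4*I*pi/7))*conj(exp(4*I*pi/7)) + 1*(exp(-4*I*pi/7))*conj(exp(-4*I*pi/7)) + 1*(exp(2*I*pi/7))*conj(exp(2*I*pi/7)) + 1*(exp(-6*I*pi/7))*conj(exp(-6*I*pi/7))]
      = (1/7)[(1) + (1) + (1) + (1) + (1) + (1) + (1)] = 7/7 = 1
  <chi_6*chi_4, chi_4> = (1/7)[1*(1)*conj(1) + 1*(exp(6*I*pi/7))*conj(exp(-6*I*pi/7)) + 1*(exp(-2*I*pi/7))*conj(exp(2*I*pi/7)) + 1*(exp(4*I*pi/7))*conj(exp(-4*I*pi/7)) + 1*(exp(-4*I*pi/7))*conj(exp(4*I*pi/7)) + 1*(exp(2*I*pi/7))*conj(exp(-2*I*pi/7)) + 1*(exp(-6*I*pi/7))*conj(exp(6*I*pi/7))]
      = (1/7)[(1) + (exp(-2*I*pi/7)) + (exp(-4*I*pi/7)) + (exp(-6*I*pi/7)) + (exp(6*I*pi/7)) + (exp(4*I*pi/7)) + (exp(2*I*pi/7))] = 0/7 = 0
  <chi_6*chi_4, chi_5> = (1/7)[1*(1)*conj(1) + 1*(exp(6*I*pi/7))*conj(exp(-4*I*pi/7)) + 1*(exp(-2*I*pi/7))*conj(exp(6*I*pi/7)) + 1*(exp(4*I*pi/7))*conj(exp(2*I*pi/7)) + 1*(exp(-4*I*pi/7))*conj(exp(-2*I*pi/7)) + 1*(exp(2*I*pi/7))*conj(exp(-6*I*pi/7)) + 1*(exp(-6*I*pi/7))*conj(exp(4*I*pi/7))]
      = (1/7)[(1) + (exp(-4*I*pi/7)) + (exp(6*I*pi/7)) + (exp(2*I*pi/7)) + (exp(-2*I*pi/7)) + (exp(-6*I*pi/7)) + (exp(4*I*pi/7))] = 0/7 = 0
  <chi_6*chi_4, chi_6> = (1/7)[1*(1)*conj(1) + 1*(exp(6*I*pi/7))*conj(exp(-2*I*pi/7)) + 1*(exp(-2*I*pi/7))*conj(exp(-4*I*pi/7)) + 1*(exp(4*I*pi/7))*conj(exp(-6*I*pi/7)) + 1*(exp(-4*I*pi/7))*conj(exp(6*I*pi/7)) + 1*(exp(2*I*pi/7))*conj(exp(4*I*pi/7)) + 1*(exp(-6*I*pi/7))*conj(exp(2*I*pi/7))]
      = (1/7)[(1) + (exp(-6*I*pi/7)) + (exp(2*I*pi/7)) + (exp(-4*I*pi/7)) + (exp(4*I*pi/7)) + (exp(-2*I*pi/7)) + (exp(6*I*pi/7))] = 0/7 = 0
(Exp terms are combined using exp(i*s)*conj(exp(i*t)) = exp(i*(s-t)), and sums of them are collapsed using the identity that for every m > 1 the m distinct m-th roots of unity sum to 0, e.g. 1 + exp(2*I*pi/3) + exp(-2*I*pi/3) = 0.)
Hence the multiplicities are chi_3: 1. Dimension check: dim(chi_6)*dim(chi_4) = 1*1 = 1 and sum (mult * dim) = 1*1 = 1.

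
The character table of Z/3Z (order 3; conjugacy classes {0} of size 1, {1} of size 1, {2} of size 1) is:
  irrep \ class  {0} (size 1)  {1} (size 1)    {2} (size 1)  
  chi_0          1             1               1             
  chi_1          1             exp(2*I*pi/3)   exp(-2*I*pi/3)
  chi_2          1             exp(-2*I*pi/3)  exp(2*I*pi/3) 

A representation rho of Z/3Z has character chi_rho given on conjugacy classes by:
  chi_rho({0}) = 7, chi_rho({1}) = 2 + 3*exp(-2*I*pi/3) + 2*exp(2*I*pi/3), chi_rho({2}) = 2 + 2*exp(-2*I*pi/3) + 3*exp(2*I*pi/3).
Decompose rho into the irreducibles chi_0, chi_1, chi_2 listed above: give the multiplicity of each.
Multiplicities: chi_0: 2, chi_1: 2, chi_2: 3.

Details: Use <chi_rho, chi> = (1/|G|) sum_C |C| * chi_rho(C) * conj(chi(C)) with |G| = 3 for each irreducible chi in the table:
  <chi_rho, chi_0> = (1/3)[1*(7)*conj(1) + 1*(2 + 3*exp(-2*I*pi/3) + 2*exp(2*I*pi/3))*conj(1) + 1*(2 + 2*exp(-2*I*pi/3) + 3*exp(2*I*pi/3))*conj(1)]
      = (1/3)[(7) + (2 + 3*exp(-2*I*pi/3) + 2*exp(2*I*pi/3)) + (2 + 2*exp(-2*I*pi/3) + 3*exp(2*I*pi/3))] = 6/3 = 2
  <chi_rho, chi_1> = (1/3)[1*(7)*conj(1) + 1*(2 + 3*exp(-2*I*pi/3) + 2*exp(2*I*pi/3))*conj(exp(2*I*pi/3)) + 1*(2 + 2*exp(-2*I*pi/3) + 3*exp(2*I*pi/3))*conj(exp(-2*I*pi/3))]
      = (1/3)[(7) + (2 + 2*exp(-2*I*pi/3) + 3*exp(2*I*pi/3)) + (2 + 3*exp(-2*I*pi/3) + 2*exp(2*I*pi/3))] = 6/3 = 2
  <chi_rho, chi_2> = (1/3)[1*(7)*conj(1) + 1*(2 + 3*exp(-2*I*pi/3) + 2*exp(2*I*pi/3))*conj(exp(-2*I*pi/3)) + 1*(2 + 2*exp(-2*I*pi/3) + 3*exp(2*I*pi/3))*conj(exp(2*I*pi/3))]
      = (1/3)[(7) + (1) + (1)] = 9/3 = 3
(Exp terms are combined using exp(i*s)*conj(exp(i*t)) = exp(i*(s-t)), and sums of them are collapsed using the identity that for every m > 1 the m distinct m-th roots of unity sum to 0, e.g. 1 + exp(2*I*pi/3) + exp(-2*I*pi/3) = 0.)
Dimension check: dim(rho) = sum (mult * dim) = 2*1 + 2*1 + 3*1 = 7 = chi_rho(e) = 7.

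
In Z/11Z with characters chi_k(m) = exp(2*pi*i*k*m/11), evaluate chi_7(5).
chi_7(5) = zeta_11^35 = exp(4*I*pi/11)

Justification: chi_7(5) = zeta_11^(7*5) = zeta_11^35. Since zeta_11^11 = 1, this equals zeta_11^2 = exp(2*pi*i*2/11) = exp(4*I*pi/11).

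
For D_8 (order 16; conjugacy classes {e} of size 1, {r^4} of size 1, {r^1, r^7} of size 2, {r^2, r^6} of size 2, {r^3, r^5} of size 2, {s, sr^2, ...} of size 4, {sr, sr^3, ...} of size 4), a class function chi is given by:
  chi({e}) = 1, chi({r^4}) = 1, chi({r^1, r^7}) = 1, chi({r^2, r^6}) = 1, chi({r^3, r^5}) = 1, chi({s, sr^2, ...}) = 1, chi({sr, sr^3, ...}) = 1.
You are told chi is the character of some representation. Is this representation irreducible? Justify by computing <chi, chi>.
Irreducible: <chi, chi> = 1.

Details: <chi, chi> = (1/|G|) sum_C |C| * |chi(C)|^2 = (1/16)[1*|1|^2 + 1*|1|^2 + 2*|1|^2 + 2*|1|^2 + 2*|1|^2 + 4*|1|^2 + 4*|1|^2]
  = (1/16)[(1) + (1) + (2) + (2) + (2) + (4) + (4)] = 16/16 = 1.
A character is irreducible iff <chi, chi> = 1, so this representation is irreducible.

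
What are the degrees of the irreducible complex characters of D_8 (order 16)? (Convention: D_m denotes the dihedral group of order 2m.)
Dimensions: 1, 1, 1, 1, 2, 2, 2

Why: There are 7 irreducibles (= number of conjugacy classes). Their dimensions d_i satisfy sum d_i^2 = |G| = 16: 1 + 1 + 1 + 1 + 4 + 4 + 4 = 16.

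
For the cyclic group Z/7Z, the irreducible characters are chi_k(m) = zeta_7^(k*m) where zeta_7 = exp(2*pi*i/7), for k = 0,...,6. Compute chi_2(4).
chi_2(4) = zeta_7^8 = exp(2*I*pi/7)

Argument: chi_2(4) = zeta_7^(2*4) = zeta_7^8. Since zeta_7^7 = 1, this equals zeta_7^1 = exp(2*pi*i*1/7) = exp(2*I*pi/7).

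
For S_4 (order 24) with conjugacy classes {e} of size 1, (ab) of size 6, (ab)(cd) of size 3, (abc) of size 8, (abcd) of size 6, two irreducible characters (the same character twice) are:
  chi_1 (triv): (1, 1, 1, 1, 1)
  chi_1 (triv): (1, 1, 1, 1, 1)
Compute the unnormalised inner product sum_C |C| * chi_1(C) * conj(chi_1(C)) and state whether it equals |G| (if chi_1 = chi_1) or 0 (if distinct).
Sum = 24 = |G| = 24; so <chi_1, chi_1> = 1 (norm-1 confirms irreducibility).

Compute term by term over conjugacy classes (|C| * chi_1(C) * conj(chi_1(C))):
  1*(1)*conj(1) + 6*(1)*conj(1) + 3*(1)*conj(1) + 8*(1)*conj(1) + 6*(1)*conj(1)
  = (1) + (6) + (3) + (8) + (6)
  = 24.
Dividing by |G| = 24 gives 24/24 = 1, matching the row-orthogonality relation <chi_1, chi_1> = [chi_1 = chi_1].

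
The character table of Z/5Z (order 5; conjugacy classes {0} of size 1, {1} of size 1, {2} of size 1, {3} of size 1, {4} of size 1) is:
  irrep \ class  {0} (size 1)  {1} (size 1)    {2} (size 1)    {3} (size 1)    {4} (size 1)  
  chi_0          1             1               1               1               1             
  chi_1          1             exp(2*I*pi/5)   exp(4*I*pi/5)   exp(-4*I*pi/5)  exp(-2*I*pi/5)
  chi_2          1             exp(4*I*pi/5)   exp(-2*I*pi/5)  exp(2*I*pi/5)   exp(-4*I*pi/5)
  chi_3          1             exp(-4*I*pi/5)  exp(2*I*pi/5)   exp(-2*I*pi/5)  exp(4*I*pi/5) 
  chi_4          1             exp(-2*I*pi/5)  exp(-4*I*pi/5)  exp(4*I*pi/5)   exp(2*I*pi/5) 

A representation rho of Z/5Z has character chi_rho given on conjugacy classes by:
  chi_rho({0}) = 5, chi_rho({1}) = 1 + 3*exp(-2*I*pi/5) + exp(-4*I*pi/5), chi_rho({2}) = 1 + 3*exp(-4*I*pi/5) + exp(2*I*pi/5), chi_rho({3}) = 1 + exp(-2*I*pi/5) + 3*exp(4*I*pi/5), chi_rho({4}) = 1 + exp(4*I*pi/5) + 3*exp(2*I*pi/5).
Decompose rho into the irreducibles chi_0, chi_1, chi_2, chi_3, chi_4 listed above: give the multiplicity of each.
Multiplicities: chi_0: 1, chi_1: 0, chi_2: 0, chi_3: 1, chi_4: 3.

Argument: Use <chi_rho, chi> = (1/|G|) sum_C |C| * chi_rho(C) * conj(chi(C)) with |G| = 5 for each irreducible chi in the table:
  <chi_rho, chi_0> = (1/5)[1*(5)*conj(1) + 1*(1 + 3*exp(-2*I*pi/5) + exp(-4*I*pi/5))*conj(1) + 1*(1 + 3*exp(-4*I*pi/5) + exp(2*I*pi/5))*conj(1) + 1*(1 + exp(-2*I*pi/5) + 3*exp(4*I*pi/5))*conj(1) + 1*(1 + exp(4*I*pi/5) + 3*exp(2*I*pi/5))*conj(1)]
      = (1/5)[(5) + (1 + 3*exp(-2*I*pi/5) + exp(-4*I*pi/5)) + (1 + 3*exp(-4*I*pi/5) + exp(2*I*pi/5)) + (1 + exp(-2*I*pi/5) + 3*exp(4*I*pi/5)) + (1 + exp(4*I*pi/5) + 3*exp(2*I*pi/5))] = 5/5 = 1
  <chi_rho, chi_1> = (1/5)[1*(5)*conj(1) + 1*(1 + 3*exp(-2*I*pi/5) + exp(-4*I*pi/5))*conj(exp(2*I*pi/5)) + 1*(1 + 3*exp(-4*I*pi/5) + exp(2*I*pi/5))*conj(exp(4*I*pi/5)) + 1*(1 + exp(-2*I*pi/5) + 3*exp(4*I*pi/5))*conj(exp(-4*I*pi/5)) + 1*(1 + exp(4*I*pi/5) + 3*exp(2*I*pi/5))*conj(exp(-2*I*pi/5))]
      = (1/5)[(5) + (3*exp(-4*I*pi/5) + exp(-2*I*pi/5) + exp(4*I*pi/5)) + (exp(-2*I*pi/5) + exp(-4*I*pi/5) + 3*exp(2*I*pi/5)) + (3*exp(-2*I*pi/5) + exp(4*I*pi/5) + exp(2*I*pi/5)) + (exp(-4*I*pi/5) + exp(2*I*pi/5) + 3*exp(4*I*pi/5))] = 0/5 = 0
  <chi_rho, chi_2> = (1/5)[1*(5)*conj(1) + 1*(1 + 3*exp(-2*I*pi/5) + exp(-4*I*pi/5))*conj(exp(4*I*pi/5)) + 1*(1 + 3*exp(-4*I*pi/5) + exp(2*I*pi/5))*conj(exp(-2*I*pi/5)) + 1*(1 + exp(-2*I*pi/5) + 3*exp(4*I*pi/5))*conj(exp(2*I*pi/5)) + 1*(1 + exp(4*I*pi/5) + 3*exp(2*I*pi/5))*conj(exp(-4*I*pi/5))]
      = (1/5)[(5) + (exp(-4*I*pi/5) + exp(2*I*pi/5) + 3*exp(4*I*pi/5)) + (3*exp(-2*I*pi/5) + exp(4*I*pi/5) + exp(2*I*pi/5)) + (exp(-2*I*pi/5) + exp(-4*I*pi/5) + 3*exp(2*I*pi/5)) + (3*exp(-4*I*pi/5) + exp(-2*I*pi/5) + exp(4*I*pi/5))] = 0/5 = 0
  <chi_rho, chi_3> = (1/5)[1*(5)*conj(1) + 1*(1 + 3*exp(-2*I*pi/5) + exp(-4*I*pi/5))*conj(exp(-4*I*pi/5)) + 1*(1 + 3*exp(-4*I*pi/5) + exp(2*I*pi/5))*conj(exp(2*I*pi/5)) + 1*(1 + exp(-2*I*pi/5) + 3*exp(4*I*pi/5))*conj(exp(-2*I*pi/5)) + 1*(1 + exp(4*I*pi/5) + 3*exp(2*I*pi/5))*conj(exp(4*I*pi/5))]
      = (1/5)[(5) + (1 + exp(4*I*pi/5) + 3*exp(2*I*pi/5)) + (1 + exp(-2*I*pi/5) + 3*exp(4*I*pi/5)) + (1 + 3*exp(-4*I*pi/5) + exp(2*I*pi/5)) + (1 + 3*exp(-2*I*pi/5) + exp(-4*I*pi/5))] = 5/5 = 1
  <chi_rho, chi_4> = (1/5)[1*(5)*conj(1) + 1*(1 + 3*exp(-2*I*pi/5) + exp(-4*I*pi/5))*conj(exp(-2*I*pi/5)) + 1*(1 + 3*exp(-4*I*pi/5) + exp(2*I*pi/5))*conj(exp(-4*I*pi/5)) + 1*(1 + exp(-2*I*pi/5) + 3*exp(4*I*pi/5))*conj(exp(4*I*pi/5)) + 1*(1 + exp(4*I*pi/5) + 3*exp(2*I*pi/5))*conj(exp(2*I*pi/5))]
      = (1/5)[(5) + (3 + exp(-2*I*pi/5) + exp(2*I*pi/5)) + (3 + exp(-4*I*pi/5) + exp(4*I*pi/5)) + (3 + exp(-4*I*pi/5) + exp(4*I*pi/5)) + (3 + exp(-2*I*pi/5) + exp(2*I*pi/5))] = 15/5 = 3
(Exp terms are combined using exp(i*s)*conj(exp(i*t)) = exp(i*(s-t)), and sums of them are collapsed using the identity that for every m > 1 the m distinct m-th roots of unity sum to 0, e.g. 1 + exp(2*I*pi/3) + exp(-2*I*pi/3) = 0.)
Dimension check: dim(rho) = sum (mult * dim) = 1*1 + 0*1 + 0*1 + 1*1 + 3*1 = 5 = chi_rho(e) = 5.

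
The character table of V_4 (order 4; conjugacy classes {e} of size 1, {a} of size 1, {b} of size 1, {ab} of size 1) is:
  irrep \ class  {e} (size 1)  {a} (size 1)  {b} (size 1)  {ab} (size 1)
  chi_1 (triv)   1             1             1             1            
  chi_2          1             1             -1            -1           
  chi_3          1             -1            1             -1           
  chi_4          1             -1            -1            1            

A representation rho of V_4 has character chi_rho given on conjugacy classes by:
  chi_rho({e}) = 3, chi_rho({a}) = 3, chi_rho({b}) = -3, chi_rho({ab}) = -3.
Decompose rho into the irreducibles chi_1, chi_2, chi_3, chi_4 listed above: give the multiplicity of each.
Multiplicities: chi_1: 0, chi_2: 3, chi_3: 0, chi_4: 0.

Derivation: Use <chi_rho, chi> = (1/|G|) sum_C |C| * chi_rho(C) * conj(chi(C)) with |G| = 4 for each irreducible chi in the table:
  <chi_rho, chi_1> = (1/4)[1*(3)*conj(1) + 1*(3)*conj(1) + 1*(-3)*conj(1) + 1*(-3)*conj(1)]
      = (1/4)[(3) + (3) + (-3) + (-3)] = 0/4 = 0
  <chi_rho, chi_2> = (1/4)[1*(3)*conj(1) + 1*(3)*conj(1) + 1*(-3)*conj(-1) + 1*(-3)*conj(-1)]
      = (1/4)[(3) + (3) + (3) + (3)] = 12/4 = 3
  <chi_rho, chi_3> = (1/4)[1*(3)*conj(1) + 1*(3)*conj(-1) + 1*(-3)*conj(1) + 1*(-3)*conj(-1)]
      = (1/4)[(3) + (-3) + (-3) + (3)] = 0/4 = 0
  <chi_rho, chi_4> = (1/4)[1*(3)*conj(1) + 1*(3)*conj(-1) + 1*(-3)*conj(-1) + 1*(-3)*conj(1)]
      = (1/4)[(3) + (-3) + (3) + (-3)] = 0/4 = 0
Dimension check: dim(rho) = sum (mult * dim) = 0*1 + 3*1 + 0*1 + 0*1 = 3 = chi_rho(e) = 3.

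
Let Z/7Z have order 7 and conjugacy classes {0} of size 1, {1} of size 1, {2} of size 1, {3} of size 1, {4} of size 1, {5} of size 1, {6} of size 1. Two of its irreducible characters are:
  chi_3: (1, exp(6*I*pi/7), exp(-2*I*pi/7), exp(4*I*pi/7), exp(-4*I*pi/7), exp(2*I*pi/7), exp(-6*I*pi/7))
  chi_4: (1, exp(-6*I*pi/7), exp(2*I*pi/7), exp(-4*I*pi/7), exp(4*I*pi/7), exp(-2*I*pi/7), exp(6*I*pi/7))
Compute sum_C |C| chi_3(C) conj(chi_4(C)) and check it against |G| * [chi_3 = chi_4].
Sum = 0; so <chi_3, chi_4> = 0 (distinct irreducibles are orthogonal).

Compute term by term over conjugacy classes (|C| * chi_3(C) * conj(chi_4(C))):
  1*(1)*conj(1) + 1*(exp(6*I*pi/7))*conj(exp(-6*I*pi/7)) + 1*(exp(-2*I*pi/7))*conj(exp(2*I*pi/7)) + 1*(exp(4*I*pi/7))*conj(exp(-4*I*pi/7)) + 1*(exp(-4*I*pi/7))*conj(exp(4*I*pi/7)) + 1*(exp(2*I*pi/7))*conj(exp(-2*I*pi/7)) + 1*(exp(-6*I*pi/7))*conj(exp(6*I*pi/7))
  = (1) + (exp(-2*I*pi/7)) + (exp(-4*I*pi/7)) + (exp(-6*I*pi/7)) + (exp(6*I*pi/7)) + (exp(4*I*pi/7)) + (exp(2*I*pi/7))
  = 0.
(Exp terms are combined using exp(i*s)*conj(exp(i*t)) = exp(i*(s-t)), and sums of them are collapsed using the identity that for every m > 1 the m distinct m-th roots of unity sum to 0, e.g. 1 + exp(2*I*pi/3) + exp(-2*I*pi/3) = 0.)
Dividing by |G| = 7 gives 0/7 = 0, matching the row-orthogonality relation <chi_3, chi_4> = [chi_3 = chi_4].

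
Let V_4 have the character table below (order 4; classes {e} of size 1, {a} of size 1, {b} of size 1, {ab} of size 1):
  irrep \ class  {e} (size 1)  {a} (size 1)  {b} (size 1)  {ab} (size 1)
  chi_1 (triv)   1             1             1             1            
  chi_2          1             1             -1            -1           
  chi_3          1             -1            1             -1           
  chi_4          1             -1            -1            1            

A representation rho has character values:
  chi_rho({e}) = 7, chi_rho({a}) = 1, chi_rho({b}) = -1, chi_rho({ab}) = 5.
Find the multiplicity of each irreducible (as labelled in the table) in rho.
Multiplicities: chi_1: 3, chi_2: 1, chi_3: 0, chi_4: 3.

Why: Use <chi_rho, chi> = (1/|G|) sum_C |C| * chi_rho(C) * conj(chi(C)) with |G| = 4 for each irreducible chi in the table:
  <chi_rho, chi_1> = (1/4)[1*(7)*conj(1) + 1*(1)*conj(1) + 1*(-1)*conj(1) + 1*(5)*conj(1)]
      = (1/4)[(7) + (1) + (-1) + (5)] = 12/4 = 3
  <chi_rho, chi_2> = (1/4)[1*(7)*conj(1) + 1*(1)*conj(1) + 1*(-1)*conj(-1) + 1*(5)*conj(-1)]
      = (1/4)[(7) + (1) + (1) + (-5)] = 4/4 = 1
  <chi_rho, chi_3> = (1/4)[1*(7)*conj(1) + 1*(1)*conj(-1) + 1*(-1)*conj(1) + 1*(5)*conj(-1)]
      = (1/4)[(7) + (-1) + (-1) + (-5)] = 0/4 = 0
  <chi_rho, chi_4> = (1/4)[1*(7)*conj(1) + 1*(1)*conj(-1) + 1*(-1)*conj(-1) + 1*(5)*conj(1)]
      = (1/4)[(7) + (-1) + (1) + (5)] = 12/4 = 3
Dimension check: dim(rho) = sum (mult * dim) = 3*1 + 1*1 + 0*1 + 3*1 = 7 = chi_rho(e) = 7.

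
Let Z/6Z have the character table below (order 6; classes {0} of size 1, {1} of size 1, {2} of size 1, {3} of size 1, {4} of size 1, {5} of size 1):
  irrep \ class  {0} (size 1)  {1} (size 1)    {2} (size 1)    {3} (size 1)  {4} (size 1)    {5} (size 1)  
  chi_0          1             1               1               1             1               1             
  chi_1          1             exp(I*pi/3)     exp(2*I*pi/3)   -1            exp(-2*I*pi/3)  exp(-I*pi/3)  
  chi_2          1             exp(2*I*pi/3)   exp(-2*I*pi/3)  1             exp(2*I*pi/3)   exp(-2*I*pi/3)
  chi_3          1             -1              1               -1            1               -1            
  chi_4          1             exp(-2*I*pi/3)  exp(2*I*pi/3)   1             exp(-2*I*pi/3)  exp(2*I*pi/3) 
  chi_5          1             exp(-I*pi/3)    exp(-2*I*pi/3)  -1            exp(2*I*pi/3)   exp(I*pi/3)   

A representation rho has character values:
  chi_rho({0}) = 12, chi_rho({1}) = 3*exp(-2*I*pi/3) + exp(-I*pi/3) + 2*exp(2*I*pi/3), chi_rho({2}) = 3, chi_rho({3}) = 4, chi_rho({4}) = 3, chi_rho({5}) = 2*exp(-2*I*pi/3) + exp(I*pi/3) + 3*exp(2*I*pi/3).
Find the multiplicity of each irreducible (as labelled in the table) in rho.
Multiplicities: chi_0: 3, chi_1: 0, chi_2: 2, chi_3: 3, chi_4: 3, chi_5: 1.

Argument: Use <chi_rho, chi> = (1/|G|) sum_C |C| * chi_rho(C) * conj(chi(C)) with |G| = 6 for each irreducible chi in the table:
  <chi_rho, chi_0> = (1/6)[1*(12)*conj(1) + 1*(3*exp(-2*I*pi/3) + exp(-I*pi/3) + 2*exp(2*I*pi/3))*conj(1) + 1*(3)*conj(1) + 1*(4)*conj(1) + 1*(3)*conj(1) + 1*(2*exp(-2*I*pi/3) + exp(I*pi/3) + 3*exp(2*I*pi/3))*conj(1)]
      = (1/6)[(12) + (3*exp(-2*I*pi/3) + exp(-I*pi/3) + 2*exp(2*I*pi/3)) + (3) + (4) + (3) + (2*exp(-2*I*pi/3) + exp(I*pi/3) + 3*exp(2*I*pi/3))] = 18/6 = 3
  <chi_rho, chi_1> = (1/6)[1*(12)*conj(1) + 1*(3*exp(-2*I*pi/3) + exp(-I*pi/3) + 2*exp(2*I*pi/3))*conj(exp(I*pi/3)) + 1*(3)*conj(exp(2*I*pi/3)) + 1*(4)*conj(-1) + 1*(3)*conj(exp(-2*I*pi/3)) + 1*(2*exp(-2*I*pi/3) + exp(I*pi/3) + 3*exp(2*I*pi/3))*conj(exp(-I*pi/3))]
      = (1/6)[(12) + (-3 + exp(-2*I*pi/3) + 2*exp(I*pi/3)) + (3 + 6*exp(-2*I*pi/3) + 3*exp(2*I*pi/3)) + (-4) + (3 + 3*exp(-2*I*pi/3) + 6*exp(2*I*pi/3)) + (-3 + 2*exp(-I*pi/3) + exp(2*I*pi/3))] = 0/6 = 0
  <chi_rho, chi_2> = (1/6)[1*(12)*conj(1) + 1*(3*exp(-2*I*pi/3) + exp(-I*pi/3) + 2*exp(2*I*pi/3))*conj(exp(2*I*pi/3)) + 1*(3)*conj(exp(-2*I*pi/3)) + 1*(4)*conj(1) + 1*(3)*conj(exp(2*I*pi/3)) + 1*(2*exp(-2*I*pi/3) + exp(I*pi/3) + 3*exp(2*I*pi/3))*conj(exp(-2*I*pi/3))]
      = (1/6)[(12) + (1 + 3*exp(2*I*pi/3)) + (3 + 3*exp(-2*I*pi/3) + 6*exp(2*I*pi/3)) + (4) + (3 + 6*exp(-2*I*pi/3) + 3*exp(2*I*pi/3)) + (1 + 3*exp(-2*I*pi/3))] = 12/6 = 2
  <chi_rho, chi_3> = (1/6)[1*(12)*conj(1) + 1*(3*exp(-2*I*pi/3) + exp(-I*pi/3) + 2*exp(2*I*pi/3))*conj(-1) + 1*(3)*conj(1) + 1*(4)*conj(-1) + 1*(3)*conj(1) + 1*(2*exp(-2*I*pi/3) + exp(I*pi/3) + 3*exp(2*I*pi/3))*conj(-1)]
      = (1/6)[(12) + (-2*exp(2*I*pi/3) - exp(-I*pi/3) - 3*exp(-2*I*pi/3)) + (3) + (-4) + (3) + (-3*exp(2*I*pi/3) - exp(I*pi/3) - 2*exp(-2*I*pi/3))] = 18/6 = 3
  <chi_rho, chi_4> = (1/6)[1*(12)*conj(1) + 1*(3*exp(-2*I*pi/3) + exp(-I*pi/3) + 2*exp(2*I*pi/3))*conj(exp(-2*I*pi/3)) + 1*(3)*conj(exp(2*I*pi/3)) + 1*(4)*conj(1) + 1*(3)*conj(exp(-2*I*pi/3)) + 1*(2*exp(-2*I*pi/3) + exp(I*pi/3) + 3*exp(2*I*pi/3))*conj(exp(2*I*pi/3))]
      = (1/6)[(12) + (3 + 2*exp(-2*I*pi/3) + exp(I*pi/3)) + (3 + 6*exp(-2*I*pi/3) + 3*exp(2*I*pi/3)) + (4) + (3 + 3*exp(-2*I*pi/3) + 6*exp(2*I*pi/3)) + (3 + exp(-I*pi/3) + 2*exp(2*I*pi/3))] = 18/6 = 3
  <chi_rho, chi_5> = (1/6)[1*(12)*conj(1) + 1*(3*exp(-2*I*pi/3) + exp(-I*pi/3) + 2*exp(2*I*pi/3))*conj(exp(-I*pi/3)) + 1*(3)*conj(exp(-2*I*pi/3)) + 1*(4)*conj(-1) + 1*(3)*conj(exp(2*I*pi/3)) + 1*(2*exp(-2*I*pi/3) + exp(I*pi/3) + 3*exp(2*I*pi/3))*conj(exp(I*pi/3))]
      = (1/6)[(12) + (-1 + 3*exp(-I*pi/3)) + (3 + 3*exp(-2*I*pi/3) + 6*exp(2*I*pi/3)) + (-4) + (3 + 6*exp(-2*I*pi/3) + 3*exp(2*I*pi/3)) + (-1 + 3*exp(I*pi/3))] = 6/6 = 1
(Exp terms are combined using exp(i*s)*conj(exp(i*t)) = exp(i*(s-t)), and sums of them are collapsed using the identity that for every m > 1 the m distinct m-th roots of unity sum to 0, e.g. 1 + exp(2*I*pi/3) + exp(-2*I*pi/3) = 0.)
Dimension check: dim(rho) = sum (mult * dim) = 3*1 + 0*1 + 2*1 + 3*1 + 3*1 + 1*1 = 12 = chi_rho(e) = 12.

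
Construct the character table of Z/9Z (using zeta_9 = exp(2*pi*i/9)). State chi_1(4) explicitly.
Character table of Z/9Z (irreps indexed chi_0,...,chi_8 with chi_k(m) = zeta_9^(k*m), zeta_9 = exp(2*pi*i/9)):
  irrep \ class  {0} (size 1)  {1} (size 1)    {2} (size 1)    {3} (size 1)    {4} (size 1)    {5} (size 1)    {6} (size 1)    {7} (size 1)    {8} (size 1)  
  chi_0          1             1               1               1               1               1               1               1               1             
  chi_1          1             exp(2*I*pi/9)   exp(4*I*pi/9)   exp(2*I*pi/3)   exp(8*I*pi/9)   exp(-8*I*pi/9)  exp(-2*I*pi/3)  exp(-4*I*pi/9)  exp(-2*I*pi/9)
  chi_2          1             exp(4*I*pi/9)   exp(8*I*pi/9)   exp(-2*I*pi/3)  exp(-2*I*pi/9)  exp(2*I*pi/9)   exp(2*I*pi/3)   exp(-8*I*pi/9)  exp(-4*I*pi/9)
  chi_3          1             exp(2*I*pi/3)   exp(-2*I*pi/3)  1               exp(2*I*pi/3)   exp(-2*I*pi/3)  1               exp(2*I*pi/3)   exp(-2*I*pi/3)
  chi_4          1             exp(8*I*pi/9)   exp(-2*I*pi/9)  exp(2*I*pi/3)   exp(-4*I*pi/9)  exp(4*I*pi/9)   exp(-2*I*pi/3)  exp(2*I*pi/9)   exp(-8*I*pi/9)
  chi_5          1             exp(-8*I*pi/9)  exp(2*I*pi/9)   exp(-2*I*pi/3)  exp(4*I*pi/9)   exp(-4*I*pi/9)  exp(2*I*pi/3)   exp(-2*I*pi/9)  exp(8*I*pi/9) 
  chi_6          1             exp(-2*I*pi/3)  exp(2*I*pi/3)   1               exp(-2*I*pi/3)  exp(2*I*pi/3)   1               exp(-2*I*pi/3)  exp(2*I*pi/3) 
  chi_7          1             exp(-4*I*pi/9)  exp(-8*I*pi/9)  exp(2*I*pi/3)   exp(2*I*pi/9)   exp(-2*I*pi/9)  exp(-2*I*pi/3)  exp(8*I*pi/9)   exp(4*I*pi/9) 
  chi_8          1             exp(-2*I*pi/9)  exp(-4*I*pi/9)  exp(-2*I*pi/3)  exp(-8*I*pi/9)  exp(8*I*pi/9)   exp(2*I*pi/3)   exp(4*I*pi/9)   exp(2*I*pi/9) 

Spot check: chi_1(4) = zeta_9^(1*4) = zeta_9^4 = exp(8*I*pi/9).

Proof sketch: Z/9Z is abelian, so all 9 irreducible complex representations are 1-dimensional. They are given by chi_k(m) = zeta_9^(k*m) for k = 0,...,8. Row orthogonality: sum_m chi_k(m) conj(chi_l(m)) = 9 * [k = l].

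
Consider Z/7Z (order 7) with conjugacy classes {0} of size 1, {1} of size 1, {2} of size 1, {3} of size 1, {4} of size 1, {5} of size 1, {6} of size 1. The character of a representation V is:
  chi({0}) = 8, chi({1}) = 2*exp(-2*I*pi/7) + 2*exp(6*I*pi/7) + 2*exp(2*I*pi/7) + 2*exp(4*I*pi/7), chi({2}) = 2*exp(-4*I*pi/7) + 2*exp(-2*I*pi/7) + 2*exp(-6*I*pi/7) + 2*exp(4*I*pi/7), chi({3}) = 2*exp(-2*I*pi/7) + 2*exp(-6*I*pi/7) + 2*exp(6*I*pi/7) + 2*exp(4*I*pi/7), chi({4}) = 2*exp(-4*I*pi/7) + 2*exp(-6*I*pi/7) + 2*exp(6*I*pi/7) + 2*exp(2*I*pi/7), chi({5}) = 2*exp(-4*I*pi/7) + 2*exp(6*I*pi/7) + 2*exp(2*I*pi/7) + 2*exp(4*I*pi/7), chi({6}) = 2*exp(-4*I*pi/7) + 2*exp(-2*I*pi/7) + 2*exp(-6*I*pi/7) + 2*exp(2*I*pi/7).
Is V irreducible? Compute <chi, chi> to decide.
Not irreducible (reducible): <chi, chi> = 16 > 1.

Derivation: <chi, chi> = (1/|G|) sum_C |C| * |chi(C)|^2 = (1/7)[1*|8|^2 + 1*|2*exp(-2*I*pi/7) + 2*exp(6*I*pi/7) + 2*exp(2*I*pi/7) + 2*exp(4*I*pi/7)|^2 + 1*|2*exp(-4*I*pi/7) + 2*exp(-2*I*pi/7) + 2*exp(-6*I*pi/7) + 2*exp(4*I*pi/7)|^2 + 1*|2*exp(-2*I*pi/7) + 2*exp(-6*I*pi/7) + 2*exp(6*I*pi/7) + 2*exp(4*I*pi/7)|^2 + 1*|2*exp(-4*I*pi/7) + 2*exp(-6*I*pi/7) + 2*exp(6*I*pi/7) + 2*exp(2*I*pi/7)|^2 + 1*|2*exp(-4*I*pi/7) + 2*exp(6*I*pi/7) + 2*exp(2*I*pi/7) + 2*exp(4*I*pi/7)|^2 + 1*|2*exp(-4*I*pi/7) + 2*exp(-2*I*pi/7) + 2*exp(-6*I*pi/7) + 2*exp(2*I*pi/7)|^2]
  = (1/7)[(64) + (8) + (8) + (8) + (8) + (8) + (8)] = 112/7 = 16.
(Exp terms are combined using exp(i*s)*conj(exp(i*t)) = exp(i*(s-t)), and sums of them are collapsed using the identity that for every m > 1 the m distinct m-th roots of unity sum to 0, e.g. 1 + exp(2*I*pi/3) + exp(-2*I*pi/3) = 0.)
A character is irreducible iff <chi, chi> = 1, so this representation is reducible.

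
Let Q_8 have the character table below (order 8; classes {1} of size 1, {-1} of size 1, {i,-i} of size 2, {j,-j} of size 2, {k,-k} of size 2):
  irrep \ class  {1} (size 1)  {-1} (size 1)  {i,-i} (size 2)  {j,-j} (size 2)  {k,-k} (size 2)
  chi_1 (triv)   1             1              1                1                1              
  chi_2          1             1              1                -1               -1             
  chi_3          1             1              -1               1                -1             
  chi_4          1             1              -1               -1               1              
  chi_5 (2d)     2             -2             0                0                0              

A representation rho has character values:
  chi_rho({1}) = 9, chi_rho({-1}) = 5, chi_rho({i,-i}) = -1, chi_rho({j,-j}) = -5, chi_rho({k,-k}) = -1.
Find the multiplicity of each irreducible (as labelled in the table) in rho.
Multiplicities: chi_1: 0, chi_2: 3, chi_3: 1, chi_4: 3, chi_5: 1.

Details: Use <chi_rho, chi> = (1/|G|) sum_C |C| * chi_rho(C) * conj(chi(C)) with |G| = 8 for each irreducible chi in the table:
  <chi_rho, chi_1> = (1/8)[1*(9)*conj(1) + 1*(5)*conj(1) + 2*(-1)*conj(1) + 2*(-5)*conj(1) + 2*(-1)*conj(1)]
      = (1/8)[(9) + (5) + (-2) + (-10) + (-2)] = 0/8 = 0
  <chi_rho, chi_2> = (1/8)[1*(9)*conj(1) + 1*(5)*conj(1) + 2*(-1)*conj(1) + 2*(-5)*conj(-1) + 2*(-1)*conj(-1)]
      = (1/8)[(9) + (5) + (-2) + (10) + (2)] = 24/8 = 3
  <chi_rho, chi_3> = (1/8)[1*(9)*conj(1) + 1*(5)*conj(1) + 2*(-1)*conj(-1) + 2*(-5)*conj(1) + 2*(-1)*conj(-1)]
      = (1/8)[(9) + (5) + (2) + (-10) + (2)] = 8/8 = 1
  <chi_rho, chi_4> = (1/8)[1*(9)*conj(1) + 1*(5)*conj(1) + 2*(-1)*conj(-1) + 2*(-5)*conj(-1) + 2*(-1)*conj(1)]
      = (1/8)[(9) + (5) + (2) + (10) + (-2)] = 24/8 = 3
  <chi_rho, chi_5> = (1/8)[1*(9)*conj(2) + 1*(5)*conj(-2) + 2*(-1)*conj(0) + 2*(-5)*conj(0) + 2*(-1)*conj(0)]
      = (1/8)[(18) + (-10) + (0) + (0) + (0)] = 8/8 = 1
Dimension check: dim(rho) = sum (mult * dim) = 0*1 + 3*1 + 1*1 + 3*1 + 1*2 = 9 = chi_rho(e) = 9.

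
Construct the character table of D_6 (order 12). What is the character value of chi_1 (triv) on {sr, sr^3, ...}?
Conjugacy classes: {e} of size 1, {r^3} of size 1, {r^1, r^5} of size 2, {r^2, r^4} of size 2, {s, sr^2, ...} of size 3, {sr, sr^3, ...} of size 3.
Character table:
  irrep \ class              {e} (size 1)  {r^3} (size 1)  {r^1, r^5} (size 2)  {r^2, r^4} (size 2)  {s, sr^2, ...} (size 3)  {sr, sr^3, ...} (size 3)
  chi_1 (triv)               1             1               1                    1                    1                        1                       
  chi_2 (sign: r->1, s->-1)  1             1               1                    1                    -1                       -1                      
  chi_3 (r->-1, s->1)        1             -1              -1                   1                    1                        -1                      
  chi_4 (r->-1, s->-1)       1             -1              -1                   1                    -1                       1                       
  chi_5 (2d, j=1)            2             -2              1                    -1                   0                        0                       
  chi_6 (2d, j=2)            2             2               -1                   -1                   0                        0                       

Spot check: chi_1 (triv) on {sr, sr^3, ...} = 1.

Explanation: D_6 has order 2*6 = 12 with 6 conjugacy classes, hence 6 irreducibles. Sum of squared dims 1 + 1 + 1 + 1 + 4 + 4 = 12 = |G|. Linear characters come from the abelianisation; the 2-dimensional irreps have character r^k -> 2*cos(2*pi*j*k/6), reflections -> 0.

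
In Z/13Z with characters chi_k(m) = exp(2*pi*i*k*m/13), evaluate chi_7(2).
chi_7(2) = zeta_13^14 = exp(2*I*pi/13)

Proof sketch: chi_7(2) = zeta_13^(7*2) = zeta_13^14. Since zeta_13^13 = 1, this equals zeta_13^1 = exp(2*pi*i*1/13) = exp(2*I*pi/13).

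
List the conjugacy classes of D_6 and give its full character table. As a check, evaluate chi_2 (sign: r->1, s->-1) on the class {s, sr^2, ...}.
Conjugacy classes: {e} of size 1, {r^3} of size 1, {r^1, r^5} of size 2, {r^2, r^4} of size 2, {s, sr^2, ...} of size 3, {sr, sr^3, ...} of size 3.
Character table:
  irrep \ class              {e} (size 1)  {r^3} (size 1)  {r^1, r^5} (size 2)  {r^2, r^4} (size 2)  {s, sr^2, ...} (size 3)  {sr, sr^3, ...} (size 3)
  chi_1 (triv)               1             1               1                    1                    1                        1                       
  chi_2 (sign: r->1, s->-1)  1             1               1                    1                    -1                       -1                      
  chi_3 (r->-1, s->1)        1             -1              -1                   1                    1                        -1                      
  chi_4 (r->-1, s->-1)       1             -1              -1                   1                    -1                       1                       
  chi_5 (2d, j=1)            2             -2              1                    -1                   0                        0                       
  chi_6 (2d, j=2)            2             2               -1                   -1                   0                        0                       

Spot check: chi_2 (sign: r->1, s->-1) on {s, sr^2, ...} = -1.

Argument: D_6 has order 2*6 = 12 with 6 conjugacy classes, hence 6 irreducibles. Sum of squared dims 1 + 1 + 1 + 1 + 4 + 4 = 12 = |G|. Linear characters come from the abelianisation; the 2-dimensional irreps have character r^k -> 2*cos(2*pi*j*k/6), reflections -> 0.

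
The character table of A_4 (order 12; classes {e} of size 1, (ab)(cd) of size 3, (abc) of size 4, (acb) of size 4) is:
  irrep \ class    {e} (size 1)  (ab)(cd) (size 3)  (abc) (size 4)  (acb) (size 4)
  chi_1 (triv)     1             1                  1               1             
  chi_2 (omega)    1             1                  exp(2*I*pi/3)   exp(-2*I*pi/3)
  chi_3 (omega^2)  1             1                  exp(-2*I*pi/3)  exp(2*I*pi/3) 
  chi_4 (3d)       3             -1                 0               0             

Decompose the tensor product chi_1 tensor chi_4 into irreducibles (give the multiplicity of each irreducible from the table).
chi_1 tensor chi_4 = chi_4 (all other irreducibles have multiplicity 0).

Explanation: The character of a tensor product is the pointwise product (chi_1 * chi_4)(C) = chi_1(C) * chi_4(C):
  {e}: (1)*(3), (ab)(cd): (1)*(-1), (abc): (1)*(0), (acb): (1)*(0)
so (chi_1 * chi_4) takes values
  {e} -> 3, (ab)(cd) -> -1, (abc) -> 0, (acb) -> 0.
Now take the inner product of this character with each irreducible chi from the table, <chi_1*chi_4, chi> = (1/12) sum_C |C| (chi_1*chi_4)(C) conj(chi(C)):
  <chi_1*chi_4, chi_1> = (1/12)[1*(3)*conj(1) + 3*(-1)*conj(1) + 4*(0)*conj(1) + 4*(0)*conj(1)]
      = (1/12)[(3) + (-3) + (0) + (0)] = 0/12 = 0
  <chi_1*chi_4, chi_2> = (1/12)[1*(3)*conj(1) + 3*(-1)*conj(1) + 4*(0)*conj(exp(2*I*pi/3)) + 4*(0)*conj(exp(-2*I*pi/3))]
      = (1/12)[(3) + (-3) + (0) + (0)] = 0/12 = 0
  <chi_1*chi_4, chi_3> = (1/12)[1*(3)*conj(1) + 3*(-1)*conj(1) + 4*(0)*conj(exp(-2*I*pi/3)) + 4*(0)*conj(exp(2*I*pi/3))]
      = (1/12)[(3) + (-3) + (0) + (0)] = 0/12 = 0
  <chi_1*chi_4, chi_4> = (1/12)[1*(3)*conj(3) + 3*(-1)*conj(-1) + 4*(0)*conj(0) + 4*(0)*conj(0)]
      = (1/12)[(9) + (3) + (0) + (0)] = 12/12 = 1
(Exp terms are combined using exp(i*s)*conj(exp(i*t)) = exp(i*(s-t)), and sums of them are collapsed using the identity that for every m > 1 the m distinct m-th roots of unity sum to 0, e.g. 1 + exp(2*I*pi/3) + exp(-2*I*pi/3) = 0.)
Hence the multiplicities are chi_4: 1. Dimension check: dim(chi_1)*dim(chi_4) = 1*3 = 3 and sum (mult * dim) = 1*3 = 3.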